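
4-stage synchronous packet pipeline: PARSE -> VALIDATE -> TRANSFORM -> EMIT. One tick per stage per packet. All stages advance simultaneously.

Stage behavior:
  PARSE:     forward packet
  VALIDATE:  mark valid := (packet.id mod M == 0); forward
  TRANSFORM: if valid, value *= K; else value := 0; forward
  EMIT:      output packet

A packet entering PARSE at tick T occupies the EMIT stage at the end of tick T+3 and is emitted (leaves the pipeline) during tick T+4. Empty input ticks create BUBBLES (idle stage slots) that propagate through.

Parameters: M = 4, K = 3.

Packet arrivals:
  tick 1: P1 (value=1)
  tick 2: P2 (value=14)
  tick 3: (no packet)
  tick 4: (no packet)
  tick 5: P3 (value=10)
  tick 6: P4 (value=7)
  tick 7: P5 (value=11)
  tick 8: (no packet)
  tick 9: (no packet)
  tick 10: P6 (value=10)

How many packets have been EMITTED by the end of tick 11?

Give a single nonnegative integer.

Answer: 5

Derivation:
Tick 1: [PARSE:P1(v=1,ok=F), VALIDATE:-, TRANSFORM:-, EMIT:-] out:-; in:P1
Tick 2: [PARSE:P2(v=14,ok=F), VALIDATE:P1(v=1,ok=F), TRANSFORM:-, EMIT:-] out:-; in:P2
Tick 3: [PARSE:-, VALIDATE:P2(v=14,ok=F), TRANSFORM:P1(v=0,ok=F), EMIT:-] out:-; in:-
Tick 4: [PARSE:-, VALIDATE:-, TRANSFORM:P2(v=0,ok=F), EMIT:P1(v=0,ok=F)] out:-; in:-
Tick 5: [PARSE:P3(v=10,ok=F), VALIDATE:-, TRANSFORM:-, EMIT:P2(v=0,ok=F)] out:P1(v=0); in:P3
Tick 6: [PARSE:P4(v=7,ok=F), VALIDATE:P3(v=10,ok=F), TRANSFORM:-, EMIT:-] out:P2(v=0); in:P4
Tick 7: [PARSE:P5(v=11,ok=F), VALIDATE:P4(v=7,ok=T), TRANSFORM:P3(v=0,ok=F), EMIT:-] out:-; in:P5
Tick 8: [PARSE:-, VALIDATE:P5(v=11,ok=F), TRANSFORM:P4(v=21,ok=T), EMIT:P3(v=0,ok=F)] out:-; in:-
Tick 9: [PARSE:-, VALIDATE:-, TRANSFORM:P5(v=0,ok=F), EMIT:P4(v=21,ok=T)] out:P3(v=0); in:-
Tick 10: [PARSE:P6(v=10,ok=F), VALIDATE:-, TRANSFORM:-, EMIT:P5(v=0,ok=F)] out:P4(v=21); in:P6
Tick 11: [PARSE:-, VALIDATE:P6(v=10,ok=F), TRANSFORM:-, EMIT:-] out:P5(v=0); in:-
Emitted by tick 11: ['P1', 'P2', 'P3', 'P4', 'P5']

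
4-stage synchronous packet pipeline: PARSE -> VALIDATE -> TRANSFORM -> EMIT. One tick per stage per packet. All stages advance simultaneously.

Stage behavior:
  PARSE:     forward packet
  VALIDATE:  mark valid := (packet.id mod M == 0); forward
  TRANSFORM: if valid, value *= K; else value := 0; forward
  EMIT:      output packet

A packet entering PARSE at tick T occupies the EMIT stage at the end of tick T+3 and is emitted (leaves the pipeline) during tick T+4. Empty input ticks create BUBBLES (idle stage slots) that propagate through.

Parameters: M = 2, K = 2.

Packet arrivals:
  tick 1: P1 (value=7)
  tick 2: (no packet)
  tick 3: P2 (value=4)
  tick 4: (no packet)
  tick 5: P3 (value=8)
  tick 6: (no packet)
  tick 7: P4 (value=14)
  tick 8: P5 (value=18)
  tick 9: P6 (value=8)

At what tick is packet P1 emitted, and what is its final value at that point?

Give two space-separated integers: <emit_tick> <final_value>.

Tick 1: [PARSE:P1(v=7,ok=F), VALIDATE:-, TRANSFORM:-, EMIT:-] out:-; in:P1
Tick 2: [PARSE:-, VALIDATE:P1(v=7,ok=F), TRANSFORM:-, EMIT:-] out:-; in:-
Tick 3: [PARSE:P2(v=4,ok=F), VALIDATE:-, TRANSFORM:P1(v=0,ok=F), EMIT:-] out:-; in:P2
Tick 4: [PARSE:-, VALIDATE:P2(v=4,ok=T), TRANSFORM:-, EMIT:P1(v=0,ok=F)] out:-; in:-
Tick 5: [PARSE:P3(v=8,ok=F), VALIDATE:-, TRANSFORM:P2(v=8,ok=T), EMIT:-] out:P1(v=0); in:P3
Tick 6: [PARSE:-, VALIDATE:P3(v=8,ok=F), TRANSFORM:-, EMIT:P2(v=8,ok=T)] out:-; in:-
Tick 7: [PARSE:P4(v=14,ok=F), VALIDATE:-, TRANSFORM:P3(v=0,ok=F), EMIT:-] out:P2(v=8); in:P4
Tick 8: [PARSE:P5(v=18,ok=F), VALIDATE:P4(v=14,ok=T), TRANSFORM:-, EMIT:P3(v=0,ok=F)] out:-; in:P5
Tick 9: [PARSE:P6(v=8,ok=F), VALIDATE:P5(v=18,ok=F), TRANSFORM:P4(v=28,ok=T), EMIT:-] out:P3(v=0); in:P6
Tick 10: [PARSE:-, VALIDATE:P6(v=8,ok=T), TRANSFORM:P5(v=0,ok=F), EMIT:P4(v=28,ok=T)] out:-; in:-
Tick 11: [PARSE:-, VALIDATE:-, TRANSFORM:P6(v=16,ok=T), EMIT:P5(v=0,ok=F)] out:P4(v=28); in:-
Tick 12: [PARSE:-, VALIDATE:-, TRANSFORM:-, EMIT:P6(v=16,ok=T)] out:P5(v=0); in:-
Tick 13: [PARSE:-, VALIDATE:-, TRANSFORM:-, EMIT:-] out:P6(v=16); in:-
P1: arrives tick 1, valid=False (id=1, id%2=1), emit tick 5, final value 0

Answer: 5 0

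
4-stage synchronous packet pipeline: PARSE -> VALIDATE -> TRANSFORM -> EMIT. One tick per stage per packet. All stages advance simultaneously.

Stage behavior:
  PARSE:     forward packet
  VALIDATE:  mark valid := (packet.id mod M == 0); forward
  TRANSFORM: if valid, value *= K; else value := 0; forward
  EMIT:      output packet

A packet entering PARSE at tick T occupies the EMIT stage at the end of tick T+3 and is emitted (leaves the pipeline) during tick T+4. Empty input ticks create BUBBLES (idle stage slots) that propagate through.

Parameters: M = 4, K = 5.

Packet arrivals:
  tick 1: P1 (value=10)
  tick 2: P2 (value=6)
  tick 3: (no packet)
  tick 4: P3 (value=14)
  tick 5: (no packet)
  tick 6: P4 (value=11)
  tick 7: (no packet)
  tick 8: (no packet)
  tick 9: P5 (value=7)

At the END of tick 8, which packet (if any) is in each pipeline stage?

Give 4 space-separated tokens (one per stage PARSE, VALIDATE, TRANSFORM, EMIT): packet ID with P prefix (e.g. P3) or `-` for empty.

Answer: - - P4 -

Derivation:
Tick 1: [PARSE:P1(v=10,ok=F), VALIDATE:-, TRANSFORM:-, EMIT:-] out:-; in:P1
Tick 2: [PARSE:P2(v=6,ok=F), VALIDATE:P1(v=10,ok=F), TRANSFORM:-, EMIT:-] out:-; in:P2
Tick 3: [PARSE:-, VALIDATE:P2(v=6,ok=F), TRANSFORM:P1(v=0,ok=F), EMIT:-] out:-; in:-
Tick 4: [PARSE:P3(v=14,ok=F), VALIDATE:-, TRANSFORM:P2(v=0,ok=F), EMIT:P1(v=0,ok=F)] out:-; in:P3
Tick 5: [PARSE:-, VALIDATE:P3(v=14,ok=F), TRANSFORM:-, EMIT:P2(v=0,ok=F)] out:P1(v=0); in:-
Tick 6: [PARSE:P4(v=11,ok=F), VALIDATE:-, TRANSFORM:P3(v=0,ok=F), EMIT:-] out:P2(v=0); in:P4
Tick 7: [PARSE:-, VALIDATE:P4(v=11,ok=T), TRANSFORM:-, EMIT:P3(v=0,ok=F)] out:-; in:-
Tick 8: [PARSE:-, VALIDATE:-, TRANSFORM:P4(v=55,ok=T), EMIT:-] out:P3(v=0); in:-
At end of tick 8: ['-', '-', 'P4', '-']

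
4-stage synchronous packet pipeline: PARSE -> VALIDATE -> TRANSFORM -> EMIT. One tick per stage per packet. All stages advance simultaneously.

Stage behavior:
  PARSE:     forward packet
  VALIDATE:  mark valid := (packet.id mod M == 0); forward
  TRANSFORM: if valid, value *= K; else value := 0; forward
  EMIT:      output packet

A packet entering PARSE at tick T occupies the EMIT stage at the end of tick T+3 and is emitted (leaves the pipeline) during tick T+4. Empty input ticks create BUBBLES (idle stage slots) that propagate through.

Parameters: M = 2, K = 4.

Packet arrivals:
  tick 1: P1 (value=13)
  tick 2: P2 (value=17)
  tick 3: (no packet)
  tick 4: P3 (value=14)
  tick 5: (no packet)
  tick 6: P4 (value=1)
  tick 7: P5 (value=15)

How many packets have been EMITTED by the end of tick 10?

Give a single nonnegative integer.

Answer: 4

Derivation:
Tick 1: [PARSE:P1(v=13,ok=F), VALIDATE:-, TRANSFORM:-, EMIT:-] out:-; in:P1
Tick 2: [PARSE:P2(v=17,ok=F), VALIDATE:P1(v=13,ok=F), TRANSFORM:-, EMIT:-] out:-; in:P2
Tick 3: [PARSE:-, VALIDATE:P2(v=17,ok=T), TRANSFORM:P1(v=0,ok=F), EMIT:-] out:-; in:-
Tick 4: [PARSE:P3(v=14,ok=F), VALIDATE:-, TRANSFORM:P2(v=68,ok=T), EMIT:P1(v=0,ok=F)] out:-; in:P3
Tick 5: [PARSE:-, VALIDATE:P3(v=14,ok=F), TRANSFORM:-, EMIT:P2(v=68,ok=T)] out:P1(v=0); in:-
Tick 6: [PARSE:P4(v=1,ok=F), VALIDATE:-, TRANSFORM:P3(v=0,ok=F), EMIT:-] out:P2(v=68); in:P4
Tick 7: [PARSE:P5(v=15,ok=F), VALIDATE:P4(v=1,ok=T), TRANSFORM:-, EMIT:P3(v=0,ok=F)] out:-; in:P5
Tick 8: [PARSE:-, VALIDATE:P5(v=15,ok=F), TRANSFORM:P4(v=4,ok=T), EMIT:-] out:P3(v=0); in:-
Tick 9: [PARSE:-, VALIDATE:-, TRANSFORM:P5(v=0,ok=F), EMIT:P4(v=4,ok=T)] out:-; in:-
Tick 10: [PARSE:-, VALIDATE:-, TRANSFORM:-, EMIT:P5(v=0,ok=F)] out:P4(v=4); in:-
Emitted by tick 10: ['P1', 'P2', 'P3', 'P4']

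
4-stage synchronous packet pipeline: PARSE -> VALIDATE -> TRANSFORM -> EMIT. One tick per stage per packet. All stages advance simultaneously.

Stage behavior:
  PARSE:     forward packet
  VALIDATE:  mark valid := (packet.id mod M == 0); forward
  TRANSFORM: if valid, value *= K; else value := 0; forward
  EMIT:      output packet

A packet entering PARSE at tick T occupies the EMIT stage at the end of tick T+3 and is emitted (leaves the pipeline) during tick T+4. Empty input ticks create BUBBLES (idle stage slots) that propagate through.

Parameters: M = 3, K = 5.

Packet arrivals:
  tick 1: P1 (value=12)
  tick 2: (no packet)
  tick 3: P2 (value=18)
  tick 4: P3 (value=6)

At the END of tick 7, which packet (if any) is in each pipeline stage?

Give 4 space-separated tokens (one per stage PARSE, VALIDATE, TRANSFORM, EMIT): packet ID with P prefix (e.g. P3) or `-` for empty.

Tick 1: [PARSE:P1(v=12,ok=F), VALIDATE:-, TRANSFORM:-, EMIT:-] out:-; in:P1
Tick 2: [PARSE:-, VALIDATE:P1(v=12,ok=F), TRANSFORM:-, EMIT:-] out:-; in:-
Tick 3: [PARSE:P2(v=18,ok=F), VALIDATE:-, TRANSFORM:P1(v=0,ok=F), EMIT:-] out:-; in:P2
Tick 4: [PARSE:P3(v=6,ok=F), VALIDATE:P2(v=18,ok=F), TRANSFORM:-, EMIT:P1(v=0,ok=F)] out:-; in:P3
Tick 5: [PARSE:-, VALIDATE:P3(v=6,ok=T), TRANSFORM:P2(v=0,ok=F), EMIT:-] out:P1(v=0); in:-
Tick 6: [PARSE:-, VALIDATE:-, TRANSFORM:P3(v=30,ok=T), EMIT:P2(v=0,ok=F)] out:-; in:-
Tick 7: [PARSE:-, VALIDATE:-, TRANSFORM:-, EMIT:P3(v=30,ok=T)] out:P2(v=0); in:-
At end of tick 7: ['-', '-', '-', 'P3']

Answer: - - - P3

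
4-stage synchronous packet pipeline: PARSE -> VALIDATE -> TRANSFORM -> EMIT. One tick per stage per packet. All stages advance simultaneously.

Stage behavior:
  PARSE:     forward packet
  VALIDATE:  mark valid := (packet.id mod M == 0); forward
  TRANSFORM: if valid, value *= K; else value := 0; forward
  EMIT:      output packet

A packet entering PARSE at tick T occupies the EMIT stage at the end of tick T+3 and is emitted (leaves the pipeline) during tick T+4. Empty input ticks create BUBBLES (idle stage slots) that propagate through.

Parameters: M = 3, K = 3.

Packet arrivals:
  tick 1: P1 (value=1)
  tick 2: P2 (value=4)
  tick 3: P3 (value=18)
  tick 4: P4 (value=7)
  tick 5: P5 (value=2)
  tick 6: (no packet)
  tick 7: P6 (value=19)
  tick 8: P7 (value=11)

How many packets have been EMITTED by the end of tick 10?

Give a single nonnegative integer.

Answer: 5

Derivation:
Tick 1: [PARSE:P1(v=1,ok=F), VALIDATE:-, TRANSFORM:-, EMIT:-] out:-; in:P1
Tick 2: [PARSE:P2(v=4,ok=F), VALIDATE:P1(v=1,ok=F), TRANSFORM:-, EMIT:-] out:-; in:P2
Tick 3: [PARSE:P3(v=18,ok=F), VALIDATE:P2(v=4,ok=F), TRANSFORM:P1(v=0,ok=F), EMIT:-] out:-; in:P3
Tick 4: [PARSE:P4(v=7,ok=F), VALIDATE:P3(v=18,ok=T), TRANSFORM:P2(v=0,ok=F), EMIT:P1(v=0,ok=F)] out:-; in:P4
Tick 5: [PARSE:P5(v=2,ok=F), VALIDATE:P4(v=7,ok=F), TRANSFORM:P3(v=54,ok=T), EMIT:P2(v=0,ok=F)] out:P1(v=0); in:P5
Tick 6: [PARSE:-, VALIDATE:P5(v=2,ok=F), TRANSFORM:P4(v=0,ok=F), EMIT:P3(v=54,ok=T)] out:P2(v=0); in:-
Tick 7: [PARSE:P6(v=19,ok=F), VALIDATE:-, TRANSFORM:P5(v=0,ok=F), EMIT:P4(v=0,ok=F)] out:P3(v=54); in:P6
Tick 8: [PARSE:P7(v=11,ok=F), VALIDATE:P6(v=19,ok=T), TRANSFORM:-, EMIT:P5(v=0,ok=F)] out:P4(v=0); in:P7
Tick 9: [PARSE:-, VALIDATE:P7(v=11,ok=F), TRANSFORM:P6(v=57,ok=T), EMIT:-] out:P5(v=0); in:-
Tick 10: [PARSE:-, VALIDATE:-, TRANSFORM:P7(v=0,ok=F), EMIT:P6(v=57,ok=T)] out:-; in:-
Emitted by tick 10: ['P1', 'P2', 'P3', 'P4', 'P5']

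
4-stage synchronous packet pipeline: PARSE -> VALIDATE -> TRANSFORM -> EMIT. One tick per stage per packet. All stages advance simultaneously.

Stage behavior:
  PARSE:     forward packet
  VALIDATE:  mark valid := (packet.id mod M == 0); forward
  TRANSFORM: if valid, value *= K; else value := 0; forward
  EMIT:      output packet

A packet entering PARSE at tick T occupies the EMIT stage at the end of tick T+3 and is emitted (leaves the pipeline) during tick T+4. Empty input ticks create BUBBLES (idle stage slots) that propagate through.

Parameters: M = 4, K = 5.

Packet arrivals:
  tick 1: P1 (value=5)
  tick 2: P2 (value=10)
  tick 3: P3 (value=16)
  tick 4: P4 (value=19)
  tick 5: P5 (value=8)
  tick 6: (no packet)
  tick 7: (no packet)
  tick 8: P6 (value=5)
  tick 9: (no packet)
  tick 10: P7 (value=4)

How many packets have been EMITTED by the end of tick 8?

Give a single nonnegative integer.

Answer: 4

Derivation:
Tick 1: [PARSE:P1(v=5,ok=F), VALIDATE:-, TRANSFORM:-, EMIT:-] out:-; in:P1
Tick 2: [PARSE:P2(v=10,ok=F), VALIDATE:P1(v=5,ok=F), TRANSFORM:-, EMIT:-] out:-; in:P2
Tick 3: [PARSE:P3(v=16,ok=F), VALIDATE:P2(v=10,ok=F), TRANSFORM:P1(v=0,ok=F), EMIT:-] out:-; in:P3
Tick 4: [PARSE:P4(v=19,ok=F), VALIDATE:P3(v=16,ok=F), TRANSFORM:P2(v=0,ok=F), EMIT:P1(v=0,ok=F)] out:-; in:P4
Tick 5: [PARSE:P5(v=8,ok=F), VALIDATE:P4(v=19,ok=T), TRANSFORM:P3(v=0,ok=F), EMIT:P2(v=0,ok=F)] out:P1(v=0); in:P5
Tick 6: [PARSE:-, VALIDATE:P5(v=8,ok=F), TRANSFORM:P4(v=95,ok=T), EMIT:P3(v=0,ok=F)] out:P2(v=0); in:-
Tick 7: [PARSE:-, VALIDATE:-, TRANSFORM:P5(v=0,ok=F), EMIT:P4(v=95,ok=T)] out:P3(v=0); in:-
Tick 8: [PARSE:P6(v=5,ok=F), VALIDATE:-, TRANSFORM:-, EMIT:P5(v=0,ok=F)] out:P4(v=95); in:P6
Emitted by tick 8: ['P1', 'P2', 'P3', 'P4']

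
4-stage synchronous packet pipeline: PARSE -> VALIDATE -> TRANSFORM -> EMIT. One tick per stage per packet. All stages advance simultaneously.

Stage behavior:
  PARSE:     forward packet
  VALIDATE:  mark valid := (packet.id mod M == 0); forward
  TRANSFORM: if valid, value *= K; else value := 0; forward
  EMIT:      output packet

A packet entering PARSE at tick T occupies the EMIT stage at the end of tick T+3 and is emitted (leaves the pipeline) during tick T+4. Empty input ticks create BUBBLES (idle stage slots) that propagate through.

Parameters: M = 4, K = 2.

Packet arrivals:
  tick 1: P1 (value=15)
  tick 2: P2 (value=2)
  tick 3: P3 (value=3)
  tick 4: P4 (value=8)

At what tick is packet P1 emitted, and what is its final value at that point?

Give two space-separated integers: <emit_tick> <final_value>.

Answer: 5 0

Derivation:
Tick 1: [PARSE:P1(v=15,ok=F), VALIDATE:-, TRANSFORM:-, EMIT:-] out:-; in:P1
Tick 2: [PARSE:P2(v=2,ok=F), VALIDATE:P1(v=15,ok=F), TRANSFORM:-, EMIT:-] out:-; in:P2
Tick 3: [PARSE:P3(v=3,ok=F), VALIDATE:P2(v=2,ok=F), TRANSFORM:P1(v=0,ok=F), EMIT:-] out:-; in:P3
Tick 4: [PARSE:P4(v=8,ok=F), VALIDATE:P3(v=3,ok=F), TRANSFORM:P2(v=0,ok=F), EMIT:P1(v=0,ok=F)] out:-; in:P4
Tick 5: [PARSE:-, VALIDATE:P4(v=8,ok=T), TRANSFORM:P3(v=0,ok=F), EMIT:P2(v=0,ok=F)] out:P1(v=0); in:-
Tick 6: [PARSE:-, VALIDATE:-, TRANSFORM:P4(v=16,ok=T), EMIT:P3(v=0,ok=F)] out:P2(v=0); in:-
Tick 7: [PARSE:-, VALIDATE:-, TRANSFORM:-, EMIT:P4(v=16,ok=T)] out:P3(v=0); in:-
Tick 8: [PARSE:-, VALIDATE:-, TRANSFORM:-, EMIT:-] out:P4(v=16); in:-
P1: arrives tick 1, valid=False (id=1, id%4=1), emit tick 5, final value 0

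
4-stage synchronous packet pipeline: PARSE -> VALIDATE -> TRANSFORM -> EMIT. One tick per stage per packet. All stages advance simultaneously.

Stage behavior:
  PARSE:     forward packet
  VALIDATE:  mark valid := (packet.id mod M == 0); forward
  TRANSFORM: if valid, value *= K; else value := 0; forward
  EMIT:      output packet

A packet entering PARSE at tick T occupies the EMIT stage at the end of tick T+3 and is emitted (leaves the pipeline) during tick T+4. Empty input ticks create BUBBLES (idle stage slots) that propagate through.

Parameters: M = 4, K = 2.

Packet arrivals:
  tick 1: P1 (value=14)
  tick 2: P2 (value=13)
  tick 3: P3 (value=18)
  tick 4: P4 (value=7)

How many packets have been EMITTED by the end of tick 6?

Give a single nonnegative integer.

Tick 1: [PARSE:P1(v=14,ok=F), VALIDATE:-, TRANSFORM:-, EMIT:-] out:-; in:P1
Tick 2: [PARSE:P2(v=13,ok=F), VALIDATE:P1(v=14,ok=F), TRANSFORM:-, EMIT:-] out:-; in:P2
Tick 3: [PARSE:P3(v=18,ok=F), VALIDATE:P2(v=13,ok=F), TRANSFORM:P1(v=0,ok=F), EMIT:-] out:-; in:P3
Tick 4: [PARSE:P4(v=7,ok=F), VALIDATE:P3(v=18,ok=F), TRANSFORM:P2(v=0,ok=F), EMIT:P1(v=0,ok=F)] out:-; in:P4
Tick 5: [PARSE:-, VALIDATE:P4(v=7,ok=T), TRANSFORM:P3(v=0,ok=F), EMIT:P2(v=0,ok=F)] out:P1(v=0); in:-
Tick 6: [PARSE:-, VALIDATE:-, TRANSFORM:P4(v=14,ok=T), EMIT:P3(v=0,ok=F)] out:P2(v=0); in:-
Emitted by tick 6: ['P1', 'P2']

Answer: 2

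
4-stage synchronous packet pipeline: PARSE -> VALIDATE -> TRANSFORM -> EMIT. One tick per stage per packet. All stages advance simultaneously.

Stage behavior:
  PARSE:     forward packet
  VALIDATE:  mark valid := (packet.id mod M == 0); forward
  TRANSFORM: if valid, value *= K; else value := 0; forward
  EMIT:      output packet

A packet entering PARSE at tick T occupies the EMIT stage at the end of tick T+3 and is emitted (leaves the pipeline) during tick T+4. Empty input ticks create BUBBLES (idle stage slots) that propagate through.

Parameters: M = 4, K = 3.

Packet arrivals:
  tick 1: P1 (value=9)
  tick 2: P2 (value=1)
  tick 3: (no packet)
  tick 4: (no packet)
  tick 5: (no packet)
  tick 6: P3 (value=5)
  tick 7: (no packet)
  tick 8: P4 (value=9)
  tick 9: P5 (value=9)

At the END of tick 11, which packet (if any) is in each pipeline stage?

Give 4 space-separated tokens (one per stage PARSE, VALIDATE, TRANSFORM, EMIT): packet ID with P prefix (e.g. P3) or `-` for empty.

Tick 1: [PARSE:P1(v=9,ok=F), VALIDATE:-, TRANSFORM:-, EMIT:-] out:-; in:P1
Tick 2: [PARSE:P2(v=1,ok=F), VALIDATE:P1(v=9,ok=F), TRANSFORM:-, EMIT:-] out:-; in:P2
Tick 3: [PARSE:-, VALIDATE:P2(v=1,ok=F), TRANSFORM:P1(v=0,ok=F), EMIT:-] out:-; in:-
Tick 4: [PARSE:-, VALIDATE:-, TRANSFORM:P2(v=0,ok=F), EMIT:P1(v=0,ok=F)] out:-; in:-
Tick 5: [PARSE:-, VALIDATE:-, TRANSFORM:-, EMIT:P2(v=0,ok=F)] out:P1(v=0); in:-
Tick 6: [PARSE:P3(v=5,ok=F), VALIDATE:-, TRANSFORM:-, EMIT:-] out:P2(v=0); in:P3
Tick 7: [PARSE:-, VALIDATE:P3(v=5,ok=F), TRANSFORM:-, EMIT:-] out:-; in:-
Tick 8: [PARSE:P4(v=9,ok=F), VALIDATE:-, TRANSFORM:P3(v=0,ok=F), EMIT:-] out:-; in:P4
Tick 9: [PARSE:P5(v=9,ok=F), VALIDATE:P4(v=9,ok=T), TRANSFORM:-, EMIT:P3(v=0,ok=F)] out:-; in:P5
Tick 10: [PARSE:-, VALIDATE:P5(v=9,ok=F), TRANSFORM:P4(v=27,ok=T), EMIT:-] out:P3(v=0); in:-
Tick 11: [PARSE:-, VALIDATE:-, TRANSFORM:P5(v=0,ok=F), EMIT:P4(v=27,ok=T)] out:-; in:-
At end of tick 11: ['-', '-', 'P5', 'P4']

Answer: - - P5 P4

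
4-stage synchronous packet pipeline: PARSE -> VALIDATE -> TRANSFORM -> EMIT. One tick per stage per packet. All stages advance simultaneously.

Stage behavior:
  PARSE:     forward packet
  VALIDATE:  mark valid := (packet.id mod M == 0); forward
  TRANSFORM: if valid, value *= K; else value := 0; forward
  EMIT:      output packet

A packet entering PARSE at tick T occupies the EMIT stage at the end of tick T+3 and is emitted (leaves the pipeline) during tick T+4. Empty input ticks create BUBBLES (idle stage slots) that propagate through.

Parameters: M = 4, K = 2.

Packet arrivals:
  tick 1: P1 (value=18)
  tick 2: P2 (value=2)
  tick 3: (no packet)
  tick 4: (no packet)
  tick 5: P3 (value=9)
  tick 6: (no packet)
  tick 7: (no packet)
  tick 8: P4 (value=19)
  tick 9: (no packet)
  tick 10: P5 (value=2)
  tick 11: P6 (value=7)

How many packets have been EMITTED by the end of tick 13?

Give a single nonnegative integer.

Tick 1: [PARSE:P1(v=18,ok=F), VALIDATE:-, TRANSFORM:-, EMIT:-] out:-; in:P1
Tick 2: [PARSE:P2(v=2,ok=F), VALIDATE:P1(v=18,ok=F), TRANSFORM:-, EMIT:-] out:-; in:P2
Tick 3: [PARSE:-, VALIDATE:P2(v=2,ok=F), TRANSFORM:P1(v=0,ok=F), EMIT:-] out:-; in:-
Tick 4: [PARSE:-, VALIDATE:-, TRANSFORM:P2(v=0,ok=F), EMIT:P1(v=0,ok=F)] out:-; in:-
Tick 5: [PARSE:P3(v=9,ok=F), VALIDATE:-, TRANSFORM:-, EMIT:P2(v=0,ok=F)] out:P1(v=0); in:P3
Tick 6: [PARSE:-, VALIDATE:P3(v=9,ok=F), TRANSFORM:-, EMIT:-] out:P2(v=0); in:-
Tick 7: [PARSE:-, VALIDATE:-, TRANSFORM:P3(v=0,ok=F), EMIT:-] out:-; in:-
Tick 8: [PARSE:P4(v=19,ok=F), VALIDATE:-, TRANSFORM:-, EMIT:P3(v=0,ok=F)] out:-; in:P4
Tick 9: [PARSE:-, VALIDATE:P4(v=19,ok=T), TRANSFORM:-, EMIT:-] out:P3(v=0); in:-
Tick 10: [PARSE:P5(v=2,ok=F), VALIDATE:-, TRANSFORM:P4(v=38,ok=T), EMIT:-] out:-; in:P5
Tick 11: [PARSE:P6(v=7,ok=F), VALIDATE:P5(v=2,ok=F), TRANSFORM:-, EMIT:P4(v=38,ok=T)] out:-; in:P6
Tick 12: [PARSE:-, VALIDATE:P6(v=7,ok=F), TRANSFORM:P5(v=0,ok=F), EMIT:-] out:P4(v=38); in:-
Tick 13: [PARSE:-, VALIDATE:-, TRANSFORM:P6(v=0,ok=F), EMIT:P5(v=0,ok=F)] out:-; in:-
Emitted by tick 13: ['P1', 'P2', 'P3', 'P4']

Answer: 4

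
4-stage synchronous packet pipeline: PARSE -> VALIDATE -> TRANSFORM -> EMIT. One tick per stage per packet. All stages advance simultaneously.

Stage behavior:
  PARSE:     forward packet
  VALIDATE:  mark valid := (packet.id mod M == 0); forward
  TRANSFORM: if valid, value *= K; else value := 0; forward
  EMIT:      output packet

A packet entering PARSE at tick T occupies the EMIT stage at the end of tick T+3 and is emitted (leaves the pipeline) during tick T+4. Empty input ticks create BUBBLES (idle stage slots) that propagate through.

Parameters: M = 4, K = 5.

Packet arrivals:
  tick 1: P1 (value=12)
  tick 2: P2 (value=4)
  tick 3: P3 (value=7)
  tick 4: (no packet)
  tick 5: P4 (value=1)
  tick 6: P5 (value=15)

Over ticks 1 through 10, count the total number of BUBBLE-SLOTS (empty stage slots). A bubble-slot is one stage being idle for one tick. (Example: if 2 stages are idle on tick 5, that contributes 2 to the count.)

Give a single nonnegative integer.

Answer: 20

Derivation:
Tick 1: [PARSE:P1(v=12,ok=F), VALIDATE:-, TRANSFORM:-, EMIT:-] out:-; bubbles=3
Tick 2: [PARSE:P2(v=4,ok=F), VALIDATE:P1(v=12,ok=F), TRANSFORM:-, EMIT:-] out:-; bubbles=2
Tick 3: [PARSE:P3(v=7,ok=F), VALIDATE:P2(v=4,ok=F), TRANSFORM:P1(v=0,ok=F), EMIT:-] out:-; bubbles=1
Tick 4: [PARSE:-, VALIDATE:P3(v=7,ok=F), TRANSFORM:P2(v=0,ok=F), EMIT:P1(v=0,ok=F)] out:-; bubbles=1
Tick 5: [PARSE:P4(v=1,ok=F), VALIDATE:-, TRANSFORM:P3(v=0,ok=F), EMIT:P2(v=0,ok=F)] out:P1(v=0); bubbles=1
Tick 6: [PARSE:P5(v=15,ok=F), VALIDATE:P4(v=1,ok=T), TRANSFORM:-, EMIT:P3(v=0,ok=F)] out:P2(v=0); bubbles=1
Tick 7: [PARSE:-, VALIDATE:P5(v=15,ok=F), TRANSFORM:P4(v=5,ok=T), EMIT:-] out:P3(v=0); bubbles=2
Tick 8: [PARSE:-, VALIDATE:-, TRANSFORM:P5(v=0,ok=F), EMIT:P4(v=5,ok=T)] out:-; bubbles=2
Tick 9: [PARSE:-, VALIDATE:-, TRANSFORM:-, EMIT:P5(v=0,ok=F)] out:P4(v=5); bubbles=3
Tick 10: [PARSE:-, VALIDATE:-, TRANSFORM:-, EMIT:-] out:P5(v=0); bubbles=4
Total bubble-slots: 20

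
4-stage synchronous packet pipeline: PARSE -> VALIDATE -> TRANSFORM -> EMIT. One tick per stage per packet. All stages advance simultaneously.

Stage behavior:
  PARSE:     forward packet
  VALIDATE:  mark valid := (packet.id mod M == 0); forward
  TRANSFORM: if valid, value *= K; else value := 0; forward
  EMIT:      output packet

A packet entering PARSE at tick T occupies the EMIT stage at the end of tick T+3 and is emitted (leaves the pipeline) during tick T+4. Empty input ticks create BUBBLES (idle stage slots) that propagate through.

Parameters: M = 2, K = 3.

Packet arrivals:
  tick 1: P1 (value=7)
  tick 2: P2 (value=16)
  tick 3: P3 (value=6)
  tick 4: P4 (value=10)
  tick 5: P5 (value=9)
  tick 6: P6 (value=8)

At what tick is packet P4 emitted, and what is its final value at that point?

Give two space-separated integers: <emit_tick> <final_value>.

Tick 1: [PARSE:P1(v=7,ok=F), VALIDATE:-, TRANSFORM:-, EMIT:-] out:-; in:P1
Tick 2: [PARSE:P2(v=16,ok=F), VALIDATE:P1(v=7,ok=F), TRANSFORM:-, EMIT:-] out:-; in:P2
Tick 3: [PARSE:P3(v=6,ok=F), VALIDATE:P2(v=16,ok=T), TRANSFORM:P1(v=0,ok=F), EMIT:-] out:-; in:P3
Tick 4: [PARSE:P4(v=10,ok=F), VALIDATE:P3(v=6,ok=F), TRANSFORM:P2(v=48,ok=T), EMIT:P1(v=0,ok=F)] out:-; in:P4
Tick 5: [PARSE:P5(v=9,ok=F), VALIDATE:P4(v=10,ok=T), TRANSFORM:P3(v=0,ok=F), EMIT:P2(v=48,ok=T)] out:P1(v=0); in:P5
Tick 6: [PARSE:P6(v=8,ok=F), VALIDATE:P5(v=9,ok=F), TRANSFORM:P4(v=30,ok=T), EMIT:P3(v=0,ok=F)] out:P2(v=48); in:P6
Tick 7: [PARSE:-, VALIDATE:P6(v=8,ok=T), TRANSFORM:P5(v=0,ok=F), EMIT:P4(v=30,ok=T)] out:P3(v=0); in:-
Tick 8: [PARSE:-, VALIDATE:-, TRANSFORM:P6(v=24,ok=T), EMIT:P5(v=0,ok=F)] out:P4(v=30); in:-
Tick 9: [PARSE:-, VALIDATE:-, TRANSFORM:-, EMIT:P6(v=24,ok=T)] out:P5(v=0); in:-
Tick 10: [PARSE:-, VALIDATE:-, TRANSFORM:-, EMIT:-] out:P6(v=24); in:-
P4: arrives tick 4, valid=True (id=4, id%2=0), emit tick 8, final value 30

Answer: 8 30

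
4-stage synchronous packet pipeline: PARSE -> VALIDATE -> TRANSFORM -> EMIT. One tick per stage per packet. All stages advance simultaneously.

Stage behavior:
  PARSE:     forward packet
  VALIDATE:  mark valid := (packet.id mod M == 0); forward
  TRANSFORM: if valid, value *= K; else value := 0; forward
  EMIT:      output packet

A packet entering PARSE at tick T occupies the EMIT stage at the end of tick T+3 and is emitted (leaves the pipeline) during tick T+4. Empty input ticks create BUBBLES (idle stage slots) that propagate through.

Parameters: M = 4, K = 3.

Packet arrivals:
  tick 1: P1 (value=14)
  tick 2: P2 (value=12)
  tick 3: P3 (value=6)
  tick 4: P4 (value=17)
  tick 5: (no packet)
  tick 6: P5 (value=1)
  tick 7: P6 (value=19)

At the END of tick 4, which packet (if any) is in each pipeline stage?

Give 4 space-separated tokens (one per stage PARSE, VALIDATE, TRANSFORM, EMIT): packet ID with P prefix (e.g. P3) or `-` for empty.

Tick 1: [PARSE:P1(v=14,ok=F), VALIDATE:-, TRANSFORM:-, EMIT:-] out:-; in:P1
Tick 2: [PARSE:P2(v=12,ok=F), VALIDATE:P1(v=14,ok=F), TRANSFORM:-, EMIT:-] out:-; in:P2
Tick 3: [PARSE:P3(v=6,ok=F), VALIDATE:P2(v=12,ok=F), TRANSFORM:P1(v=0,ok=F), EMIT:-] out:-; in:P3
Tick 4: [PARSE:P4(v=17,ok=F), VALIDATE:P3(v=6,ok=F), TRANSFORM:P2(v=0,ok=F), EMIT:P1(v=0,ok=F)] out:-; in:P4
At end of tick 4: ['P4', 'P3', 'P2', 'P1']

Answer: P4 P3 P2 P1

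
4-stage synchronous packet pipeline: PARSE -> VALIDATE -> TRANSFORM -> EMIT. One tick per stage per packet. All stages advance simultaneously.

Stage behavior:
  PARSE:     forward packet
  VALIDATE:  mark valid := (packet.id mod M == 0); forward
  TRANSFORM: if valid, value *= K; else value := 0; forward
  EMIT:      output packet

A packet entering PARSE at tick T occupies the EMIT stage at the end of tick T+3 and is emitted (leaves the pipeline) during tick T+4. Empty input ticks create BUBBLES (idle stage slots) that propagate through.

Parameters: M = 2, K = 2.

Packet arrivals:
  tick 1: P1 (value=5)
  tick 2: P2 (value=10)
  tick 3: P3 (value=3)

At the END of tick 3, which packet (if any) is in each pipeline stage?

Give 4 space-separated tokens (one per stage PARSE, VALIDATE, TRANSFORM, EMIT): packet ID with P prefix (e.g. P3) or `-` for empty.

Tick 1: [PARSE:P1(v=5,ok=F), VALIDATE:-, TRANSFORM:-, EMIT:-] out:-; in:P1
Tick 2: [PARSE:P2(v=10,ok=F), VALIDATE:P1(v=5,ok=F), TRANSFORM:-, EMIT:-] out:-; in:P2
Tick 3: [PARSE:P3(v=3,ok=F), VALIDATE:P2(v=10,ok=T), TRANSFORM:P1(v=0,ok=F), EMIT:-] out:-; in:P3
At end of tick 3: ['P3', 'P2', 'P1', '-']

Answer: P3 P2 P1 -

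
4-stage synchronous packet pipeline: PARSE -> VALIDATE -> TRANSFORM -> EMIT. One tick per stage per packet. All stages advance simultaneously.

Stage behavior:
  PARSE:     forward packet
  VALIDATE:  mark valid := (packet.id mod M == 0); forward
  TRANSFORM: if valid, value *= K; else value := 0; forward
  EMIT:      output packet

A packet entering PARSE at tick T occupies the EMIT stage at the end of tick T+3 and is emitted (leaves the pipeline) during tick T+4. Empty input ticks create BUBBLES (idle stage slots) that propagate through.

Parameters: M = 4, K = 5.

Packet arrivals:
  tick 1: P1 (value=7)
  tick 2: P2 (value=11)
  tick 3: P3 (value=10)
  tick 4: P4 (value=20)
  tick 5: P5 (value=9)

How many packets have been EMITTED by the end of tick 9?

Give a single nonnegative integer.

Tick 1: [PARSE:P1(v=7,ok=F), VALIDATE:-, TRANSFORM:-, EMIT:-] out:-; in:P1
Tick 2: [PARSE:P2(v=11,ok=F), VALIDATE:P1(v=7,ok=F), TRANSFORM:-, EMIT:-] out:-; in:P2
Tick 3: [PARSE:P3(v=10,ok=F), VALIDATE:P2(v=11,ok=F), TRANSFORM:P1(v=0,ok=F), EMIT:-] out:-; in:P3
Tick 4: [PARSE:P4(v=20,ok=F), VALIDATE:P3(v=10,ok=F), TRANSFORM:P2(v=0,ok=F), EMIT:P1(v=0,ok=F)] out:-; in:P4
Tick 5: [PARSE:P5(v=9,ok=F), VALIDATE:P4(v=20,ok=T), TRANSFORM:P3(v=0,ok=F), EMIT:P2(v=0,ok=F)] out:P1(v=0); in:P5
Tick 6: [PARSE:-, VALIDATE:P5(v=9,ok=F), TRANSFORM:P4(v=100,ok=T), EMIT:P3(v=0,ok=F)] out:P2(v=0); in:-
Tick 7: [PARSE:-, VALIDATE:-, TRANSFORM:P5(v=0,ok=F), EMIT:P4(v=100,ok=T)] out:P3(v=0); in:-
Tick 8: [PARSE:-, VALIDATE:-, TRANSFORM:-, EMIT:P5(v=0,ok=F)] out:P4(v=100); in:-
Tick 9: [PARSE:-, VALIDATE:-, TRANSFORM:-, EMIT:-] out:P5(v=0); in:-
Emitted by tick 9: ['P1', 'P2', 'P3', 'P4', 'P5']

Answer: 5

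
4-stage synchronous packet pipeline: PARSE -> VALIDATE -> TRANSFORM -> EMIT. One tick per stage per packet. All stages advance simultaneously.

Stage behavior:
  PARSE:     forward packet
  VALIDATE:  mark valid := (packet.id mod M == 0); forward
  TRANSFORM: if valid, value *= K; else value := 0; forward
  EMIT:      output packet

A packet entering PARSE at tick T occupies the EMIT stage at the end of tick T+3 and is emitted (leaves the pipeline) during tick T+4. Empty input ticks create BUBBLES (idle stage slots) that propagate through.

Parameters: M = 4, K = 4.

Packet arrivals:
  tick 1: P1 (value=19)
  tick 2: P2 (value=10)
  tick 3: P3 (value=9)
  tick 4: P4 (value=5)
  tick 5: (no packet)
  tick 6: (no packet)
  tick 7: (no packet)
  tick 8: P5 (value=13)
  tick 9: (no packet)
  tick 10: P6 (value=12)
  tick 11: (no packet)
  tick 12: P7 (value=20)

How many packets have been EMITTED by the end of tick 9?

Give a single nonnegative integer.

Answer: 4

Derivation:
Tick 1: [PARSE:P1(v=19,ok=F), VALIDATE:-, TRANSFORM:-, EMIT:-] out:-; in:P1
Tick 2: [PARSE:P2(v=10,ok=F), VALIDATE:P1(v=19,ok=F), TRANSFORM:-, EMIT:-] out:-; in:P2
Tick 3: [PARSE:P3(v=9,ok=F), VALIDATE:P2(v=10,ok=F), TRANSFORM:P1(v=0,ok=F), EMIT:-] out:-; in:P3
Tick 4: [PARSE:P4(v=5,ok=F), VALIDATE:P3(v=9,ok=F), TRANSFORM:P2(v=0,ok=F), EMIT:P1(v=0,ok=F)] out:-; in:P4
Tick 5: [PARSE:-, VALIDATE:P4(v=5,ok=T), TRANSFORM:P3(v=0,ok=F), EMIT:P2(v=0,ok=F)] out:P1(v=0); in:-
Tick 6: [PARSE:-, VALIDATE:-, TRANSFORM:P4(v=20,ok=T), EMIT:P3(v=0,ok=F)] out:P2(v=0); in:-
Tick 7: [PARSE:-, VALIDATE:-, TRANSFORM:-, EMIT:P4(v=20,ok=T)] out:P3(v=0); in:-
Tick 8: [PARSE:P5(v=13,ok=F), VALIDATE:-, TRANSFORM:-, EMIT:-] out:P4(v=20); in:P5
Tick 9: [PARSE:-, VALIDATE:P5(v=13,ok=F), TRANSFORM:-, EMIT:-] out:-; in:-
Emitted by tick 9: ['P1', 'P2', 'P3', 'P4']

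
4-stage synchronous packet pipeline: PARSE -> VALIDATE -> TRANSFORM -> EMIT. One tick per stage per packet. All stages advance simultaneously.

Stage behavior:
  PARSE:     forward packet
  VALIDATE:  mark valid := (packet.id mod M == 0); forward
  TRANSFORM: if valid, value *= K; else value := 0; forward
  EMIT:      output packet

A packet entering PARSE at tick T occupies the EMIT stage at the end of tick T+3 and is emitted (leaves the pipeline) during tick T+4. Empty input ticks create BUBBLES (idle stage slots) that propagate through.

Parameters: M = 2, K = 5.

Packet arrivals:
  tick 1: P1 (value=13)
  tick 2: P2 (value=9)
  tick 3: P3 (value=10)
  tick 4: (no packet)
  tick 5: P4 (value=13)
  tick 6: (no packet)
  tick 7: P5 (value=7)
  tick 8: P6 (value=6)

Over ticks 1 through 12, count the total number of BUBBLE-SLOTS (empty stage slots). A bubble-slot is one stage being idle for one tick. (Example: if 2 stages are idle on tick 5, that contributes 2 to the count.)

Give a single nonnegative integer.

Tick 1: [PARSE:P1(v=13,ok=F), VALIDATE:-, TRANSFORM:-, EMIT:-] out:-; bubbles=3
Tick 2: [PARSE:P2(v=9,ok=F), VALIDATE:P1(v=13,ok=F), TRANSFORM:-, EMIT:-] out:-; bubbles=2
Tick 3: [PARSE:P3(v=10,ok=F), VALIDATE:P2(v=9,ok=T), TRANSFORM:P1(v=0,ok=F), EMIT:-] out:-; bubbles=1
Tick 4: [PARSE:-, VALIDATE:P3(v=10,ok=F), TRANSFORM:P2(v=45,ok=T), EMIT:P1(v=0,ok=F)] out:-; bubbles=1
Tick 5: [PARSE:P4(v=13,ok=F), VALIDATE:-, TRANSFORM:P3(v=0,ok=F), EMIT:P2(v=45,ok=T)] out:P1(v=0); bubbles=1
Tick 6: [PARSE:-, VALIDATE:P4(v=13,ok=T), TRANSFORM:-, EMIT:P3(v=0,ok=F)] out:P2(v=45); bubbles=2
Tick 7: [PARSE:P5(v=7,ok=F), VALIDATE:-, TRANSFORM:P4(v=65,ok=T), EMIT:-] out:P3(v=0); bubbles=2
Tick 8: [PARSE:P6(v=6,ok=F), VALIDATE:P5(v=7,ok=F), TRANSFORM:-, EMIT:P4(v=65,ok=T)] out:-; bubbles=1
Tick 9: [PARSE:-, VALIDATE:P6(v=6,ok=T), TRANSFORM:P5(v=0,ok=F), EMIT:-] out:P4(v=65); bubbles=2
Tick 10: [PARSE:-, VALIDATE:-, TRANSFORM:P6(v=30,ok=T), EMIT:P5(v=0,ok=F)] out:-; bubbles=2
Tick 11: [PARSE:-, VALIDATE:-, TRANSFORM:-, EMIT:P6(v=30,ok=T)] out:P5(v=0); bubbles=3
Tick 12: [PARSE:-, VALIDATE:-, TRANSFORM:-, EMIT:-] out:P6(v=30); bubbles=4
Total bubble-slots: 24

Answer: 24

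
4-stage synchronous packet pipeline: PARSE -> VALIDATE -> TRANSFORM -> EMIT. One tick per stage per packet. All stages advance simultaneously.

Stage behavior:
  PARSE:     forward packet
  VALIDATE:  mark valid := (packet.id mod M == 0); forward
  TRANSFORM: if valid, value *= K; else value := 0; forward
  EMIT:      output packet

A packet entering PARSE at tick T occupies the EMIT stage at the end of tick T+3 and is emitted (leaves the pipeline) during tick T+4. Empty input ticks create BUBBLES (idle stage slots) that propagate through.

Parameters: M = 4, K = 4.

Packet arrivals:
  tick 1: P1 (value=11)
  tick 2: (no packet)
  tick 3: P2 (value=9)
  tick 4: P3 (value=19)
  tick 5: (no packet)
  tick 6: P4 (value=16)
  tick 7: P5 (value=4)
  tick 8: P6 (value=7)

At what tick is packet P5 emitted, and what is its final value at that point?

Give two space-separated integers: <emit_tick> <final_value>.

Answer: 11 0

Derivation:
Tick 1: [PARSE:P1(v=11,ok=F), VALIDATE:-, TRANSFORM:-, EMIT:-] out:-; in:P1
Tick 2: [PARSE:-, VALIDATE:P1(v=11,ok=F), TRANSFORM:-, EMIT:-] out:-; in:-
Tick 3: [PARSE:P2(v=9,ok=F), VALIDATE:-, TRANSFORM:P1(v=0,ok=F), EMIT:-] out:-; in:P2
Tick 4: [PARSE:P3(v=19,ok=F), VALIDATE:P2(v=9,ok=F), TRANSFORM:-, EMIT:P1(v=0,ok=F)] out:-; in:P3
Tick 5: [PARSE:-, VALIDATE:P3(v=19,ok=F), TRANSFORM:P2(v=0,ok=F), EMIT:-] out:P1(v=0); in:-
Tick 6: [PARSE:P4(v=16,ok=F), VALIDATE:-, TRANSFORM:P3(v=0,ok=F), EMIT:P2(v=0,ok=F)] out:-; in:P4
Tick 7: [PARSE:P5(v=4,ok=F), VALIDATE:P4(v=16,ok=T), TRANSFORM:-, EMIT:P3(v=0,ok=F)] out:P2(v=0); in:P5
Tick 8: [PARSE:P6(v=7,ok=F), VALIDATE:P5(v=4,ok=F), TRANSFORM:P4(v=64,ok=T), EMIT:-] out:P3(v=0); in:P6
Tick 9: [PARSE:-, VALIDATE:P6(v=7,ok=F), TRANSFORM:P5(v=0,ok=F), EMIT:P4(v=64,ok=T)] out:-; in:-
Tick 10: [PARSE:-, VALIDATE:-, TRANSFORM:P6(v=0,ok=F), EMIT:P5(v=0,ok=F)] out:P4(v=64); in:-
Tick 11: [PARSE:-, VALIDATE:-, TRANSFORM:-, EMIT:P6(v=0,ok=F)] out:P5(v=0); in:-
Tick 12: [PARSE:-, VALIDATE:-, TRANSFORM:-, EMIT:-] out:P6(v=0); in:-
P5: arrives tick 7, valid=False (id=5, id%4=1), emit tick 11, final value 0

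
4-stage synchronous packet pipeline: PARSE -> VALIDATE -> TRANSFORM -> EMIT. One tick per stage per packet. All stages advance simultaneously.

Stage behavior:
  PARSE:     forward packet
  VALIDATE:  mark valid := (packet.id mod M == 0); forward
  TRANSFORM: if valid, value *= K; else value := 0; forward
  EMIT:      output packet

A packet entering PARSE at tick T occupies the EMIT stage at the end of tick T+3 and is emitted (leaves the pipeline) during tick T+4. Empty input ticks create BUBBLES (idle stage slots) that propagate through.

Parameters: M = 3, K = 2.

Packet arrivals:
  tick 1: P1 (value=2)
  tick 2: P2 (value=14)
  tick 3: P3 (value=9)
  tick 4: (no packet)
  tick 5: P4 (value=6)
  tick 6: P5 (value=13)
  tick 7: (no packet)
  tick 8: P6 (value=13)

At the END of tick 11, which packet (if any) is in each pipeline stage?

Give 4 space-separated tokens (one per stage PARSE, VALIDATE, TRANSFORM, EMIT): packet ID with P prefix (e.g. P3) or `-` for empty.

Tick 1: [PARSE:P1(v=2,ok=F), VALIDATE:-, TRANSFORM:-, EMIT:-] out:-; in:P1
Tick 2: [PARSE:P2(v=14,ok=F), VALIDATE:P1(v=2,ok=F), TRANSFORM:-, EMIT:-] out:-; in:P2
Tick 3: [PARSE:P3(v=9,ok=F), VALIDATE:P2(v=14,ok=F), TRANSFORM:P1(v=0,ok=F), EMIT:-] out:-; in:P3
Tick 4: [PARSE:-, VALIDATE:P3(v=9,ok=T), TRANSFORM:P2(v=0,ok=F), EMIT:P1(v=0,ok=F)] out:-; in:-
Tick 5: [PARSE:P4(v=6,ok=F), VALIDATE:-, TRANSFORM:P3(v=18,ok=T), EMIT:P2(v=0,ok=F)] out:P1(v=0); in:P4
Tick 6: [PARSE:P5(v=13,ok=F), VALIDATE:P4(v=6,ok=F), TRANSFORM:-, EMIT:P3(v=18,ok=T)] out:P2(v=0); in:P5
Tick 7: [PARSE:-, VALIDATE:P5(v=13,ok=F), TRANSFORM:P4(v=0,ok=F), EMIT:-] out:P3(v=18); in:-
Tick 8: [PARSE:P6(v=13,ok=F), VALIDATE:-, TRANSFORM:P5(v=0,ok=F), EMIT:P4(v=0,ok=F)] out:-; in:P6
Tick 9: [PARSE:-, VALIDATE:P6(v=13,ok=T), TRANSFORM:-, EMIT:P5(v=0,ok=F)] out:P4(v=0); in:-
Tick 10: [PARSE:-, VALIDATE:-, TRANSFORM:P6(v=26,ok=T), EMIT:-] out:P5(v=0); in:-
Tick 11: [PARSE:-, VALIDATE:-, TRANSFORM:-, EMIT:P6(v=26,ok=T)] out:-; in:-
At end of tick 11: ['-', '-', '-', 'P6']

Answer: - - - P6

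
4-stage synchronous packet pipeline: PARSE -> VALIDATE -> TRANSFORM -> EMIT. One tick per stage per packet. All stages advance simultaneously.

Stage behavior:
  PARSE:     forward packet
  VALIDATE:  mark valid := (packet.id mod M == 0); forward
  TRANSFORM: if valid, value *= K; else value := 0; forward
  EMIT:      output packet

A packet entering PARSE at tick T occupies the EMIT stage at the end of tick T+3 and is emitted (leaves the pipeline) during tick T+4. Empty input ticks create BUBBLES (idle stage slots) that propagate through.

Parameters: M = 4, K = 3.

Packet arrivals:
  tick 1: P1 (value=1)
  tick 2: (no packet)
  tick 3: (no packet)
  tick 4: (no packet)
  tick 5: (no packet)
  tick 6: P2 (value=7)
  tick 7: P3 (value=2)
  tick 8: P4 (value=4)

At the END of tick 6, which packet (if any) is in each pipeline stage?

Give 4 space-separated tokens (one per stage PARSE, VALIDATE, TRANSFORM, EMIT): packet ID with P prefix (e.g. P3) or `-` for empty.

Tick 1: [PARSE:P1(v=1,ok=F), VALIDATE:-, TRANSFORM:-, EMIT:-] out:-; in:P1
Tick 2: [PARSE:-, VALIDATE:P1(v=1,ok=F), TRANSFORM:-, EMIT:-] out:-; in:-
Tick 3: [PARSE:-, VALIDATE:-, TRANSFORM:P1(v=0,ok=F), EMIT:-] out:-; in:-
Tick 4: [PARSE:-, VALIDATE:-, TRANSFORM:-, EMIT:P1(v=0,ok=F)] out:-; in:-
Tick 5: [PARSE:-, VALIDATE:-, TRANSFORM:-, EMIT:-] out:P1(v=0); in:-
Tick 6: [PARSE:P2(v=7,ok=F), VALIDATE:-, TRANSFORM:-, EMIT:-] out:-; in:P2
At end of tick 6: ['P2', '-', '-', '-']

Answer: P2 - - -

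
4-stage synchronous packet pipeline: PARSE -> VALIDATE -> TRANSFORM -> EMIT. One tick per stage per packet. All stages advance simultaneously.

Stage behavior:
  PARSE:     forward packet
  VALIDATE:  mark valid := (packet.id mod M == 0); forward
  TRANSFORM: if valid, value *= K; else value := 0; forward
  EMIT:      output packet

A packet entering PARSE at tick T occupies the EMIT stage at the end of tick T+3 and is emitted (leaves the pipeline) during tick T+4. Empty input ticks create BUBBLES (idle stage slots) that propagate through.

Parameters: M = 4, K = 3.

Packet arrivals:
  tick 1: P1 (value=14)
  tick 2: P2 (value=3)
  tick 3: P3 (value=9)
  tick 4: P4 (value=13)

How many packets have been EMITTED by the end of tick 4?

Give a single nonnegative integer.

Tick 1: [PARSE:P1(v=14,ok=F), VALIDATE:-, TRANSFORM:-, EMIT:-] out:-; in:P1
Tick 2: [PARSE:P2(v=3,ok=F), VALIDATE:P1(v=14,ok=F), TRANSFORM:-, EMIT:-] out:-; in:P2
Tick 3: [PARSE:P3(v=9,ok=F), VALIDATE:P2(v=3,ok=F), TRANSFORM:P1(v=0,ok=F), EMIT:-] out:-; in:P3
Tick 4: [PARSE:P4(v=13,ok=F), VALIDATE:P3(v=9,ok=F), TRANSFORM:P2(v=0,ok=F), EMIT:P1(v=0,ok=F)] out:-; in:P4
Emitted by tick 4: []

Answer: 0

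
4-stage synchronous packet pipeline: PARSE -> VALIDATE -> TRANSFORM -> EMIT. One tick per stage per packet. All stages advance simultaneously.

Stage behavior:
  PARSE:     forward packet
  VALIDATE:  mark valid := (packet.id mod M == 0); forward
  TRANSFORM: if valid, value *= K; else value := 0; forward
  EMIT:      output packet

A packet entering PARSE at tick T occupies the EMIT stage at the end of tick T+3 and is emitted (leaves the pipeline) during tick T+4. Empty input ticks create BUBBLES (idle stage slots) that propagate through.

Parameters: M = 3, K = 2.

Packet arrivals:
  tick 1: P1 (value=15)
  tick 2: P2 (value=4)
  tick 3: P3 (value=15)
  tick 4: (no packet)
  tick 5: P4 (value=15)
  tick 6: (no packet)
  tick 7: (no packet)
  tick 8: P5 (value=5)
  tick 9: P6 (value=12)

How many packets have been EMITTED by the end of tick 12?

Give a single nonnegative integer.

Tick 1: [PARSE:P1(v=15,ok=F), VALIDATE:-, TRANSFORM:-, EMIT:-] out:-; in:P1
Tick 2: [PARSE:P2(v=4,ok=F), VALIDATE:P1(v=15,ok=F), TRANSFORM:-, EMIT:-] out:-; in:P2
Tick 3: [PARSE:P3(v=15,ok=F), VALIDATE:P2(v=4,ok=F), TRANSFORM:P1(v=0,ok=F), EMIT:-] out:-; in:P3
Tick 4: [PARSE:-, VALIDATE:P3(v=15,ok=T), TRANSFORM:P2(v=0,ok=F), EMIT:P1(v=0,ok=F)] out:-; in:-
Tick 5: [PARSE:P4(v=15,ok=F), VALIDATE:-, TRANSFORM:P3(v=30,ok=T), EMIT:P2(v=0,ok=F)] out:P1(v=0); in:P4
Tick 6: [PARSE:-, VALIDATE:P4(v=15,ok=F), TRANSFORM:-, EMIT:P3(v=30,ok=T)] out:P2(v=0); in:-
Tick 7: [PARSE:-, VALIDATE:-, TRANSFORM:P4(v=0,ok=F), EMIT:-] out:P3(v=30); in:-
Tick 8: [PARSE:P5(v=5,ok=F), VALIDATE:-, TRANSFORM:-, EMIT:P4(v=0,ok=F)] out:-; in:P5
Tick 9: [PARSE:P6(v=12,ok=F), VALIDATE:P5(v=5,ok=F), TRANSFORM:-, EMIT:-] out:P4(v=0); in:P6
Tick 10: [PARSE:-, VALIDATE:P6(v=12,ok=T), TRANSFORM:P5(v=0,ok=F), EMIT:-] out:-; in:-
Tick 11: [PARSE:-, VALIDATE:-, TRANSFORM:P6(v=24,ok=T), EMIT:P5(v=0,ok=F)] out:-; in:-
Tick 12: [PARSE:-, VALIDATE:-, TRANSFORM:-, EMIT:P6(v=24,ok=T)] out:P5(v=0); in:-
Emitted by tick 12: ['P1', 'P2', 'P3', 'P4', 'P5']

Answer: 5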